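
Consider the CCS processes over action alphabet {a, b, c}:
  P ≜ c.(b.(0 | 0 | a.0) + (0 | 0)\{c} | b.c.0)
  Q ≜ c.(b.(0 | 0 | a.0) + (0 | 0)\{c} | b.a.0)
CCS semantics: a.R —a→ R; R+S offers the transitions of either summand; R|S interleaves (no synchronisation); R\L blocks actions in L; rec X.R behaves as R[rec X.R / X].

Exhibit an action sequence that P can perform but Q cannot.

Reachable graph of P (6 states):
  p0 = c.(b.(0 | 0 | a.0) + (0 | 0)\{c} | b.c.0) → -c-> p1
  p1 = b.(0 | 0 | a.0) + (0 | 0)\{c} | b.c.0 → -b-> p2, -b-> p3
  p2 = (0 | 0)\{c} | c.0 → -c-> p4
  p3 = 0 | 0 | a.0 → -a-> p5
  p4 = (0 | 0)\{c} | 0 → ∅
  p5 = 0 | 0 | 0 → ∅
Reachable graph of Q (6 states):
  q0 = c.(b.(0 | 0 | a.0) + (0 | 0)\{c} | b.a.0) → -c-> q1
  q1 = b.(0 | 0 | a.0) + (0 | 0)\{c} | b.a.0 → -b-> q2, -b-> q3
  q2 = (0 | 0)\{c} | a.0 → -a-> q4
  q3 = 0 | 0 | a.0 → -a-> q5
  q4 = (0 | 0)\{c} | 0 → ∅
  q5 = 0 | 0 | 0 → ∅
Run σ = ⟨cbc⟩ on P: start {p0}
  [1] c ⇒ {p1}
  [2] b ⇒ {p2, p3}
  [3] c ⇒ {p4}
  ✓ P
Run σ = ⟨cbc⟩ on Q: start {q0}
  [1] c ⇒ {q1}
  [2] b ⇒ {q2, q3}
  [3] c ⇒ ∅  — Q cannot continue

cbc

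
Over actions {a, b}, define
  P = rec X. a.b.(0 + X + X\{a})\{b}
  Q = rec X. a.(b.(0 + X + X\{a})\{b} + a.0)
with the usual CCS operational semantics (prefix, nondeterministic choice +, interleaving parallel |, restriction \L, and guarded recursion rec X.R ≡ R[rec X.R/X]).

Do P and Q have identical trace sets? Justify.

traces(P) ≠ traces(Q) — witness ⟨aa⟩

Reachable graph of P (4 states):
  s0 = rec X. a.b.(0 + X + X\{a})\{b} has moves —a→ s1
  s1 = b.(0 + (rec X. a.b.(0 + X + X\{a})\{b}) + (rec X. a.b.(0 + X + X\{a})\{b})\{a})\{b} has moves —b→ s2
  s2 = (0 + (rec X. a.b.(0 + X + X\{a})\{b}) + (rec X. a.b.(0 + X + X\{a})\{b})\{a})\{b} has moves —a→ s3
  s3 = (b.(0 + (rec X. a.b.(0 + X + X\{a})\{b}) + (rec X. a.b.(0 + X + X\{a})\{b})\{a})\{b})\{b} has moves ·
Reachable graph of Q (6 states):
  t0 = rec X. a.(b.(0 + X + X\{a})\{b} + a.0) has moves —a→ t1
  t1 = b.(0 + (rec X. a.(b.(0 + X + X\{a})\{b} + a.0)) + (rec X. a.(b.(0 + X + X\{a})\{b} + a.0))\{a})\{b} + a.0 has moves —a→ t2, —b→ t3
  t2 = 0 has moves ·
  t3 = (0 + (rec X. a.(b.(0 + X + X\{a})\{b} + a.0)) + (rec X. a.(b.(0 + X + X\{a})\{b} + a.0))\{a})\{b} has moves —a→ t4
  t4 = (b.(0 + (rec X. a.(b.(0 + X + X\{a})\{b} + a.0)) + (rec X. a.(b.(0 + X + X\{a})\{b} + a.0))\{a})\{b} + a.0)\{b} has moves —a→ t5
  t5 = 0\{b} has moves ·
Run σ = ⟨aa⟩ on Q: start {t0}
  step 1 (a): {t1}
  step 2 (a): {t2}
  — Q admits the full trace.
Run σ = ⟨aa⟩ on P: start {s0}
  step 1 (a): {s1}
  step 2 (a): no successor for P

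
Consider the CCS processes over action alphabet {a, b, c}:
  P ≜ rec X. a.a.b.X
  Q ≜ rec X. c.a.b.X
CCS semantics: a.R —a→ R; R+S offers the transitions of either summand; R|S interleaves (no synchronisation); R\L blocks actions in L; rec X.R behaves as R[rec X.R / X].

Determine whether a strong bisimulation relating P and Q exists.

not bisimilar

LTS(P): 3 reachable states
  s0 = rec X. a.a.b.X → =a=> s1
  s1 = a.b.(rec X. a.a.b.X) → =a=> s2
  s2 = b.(rec X. a.a.b.X) → =b=> s0
LTS(Q): 3 reachable states
  t0 = rec X. c.a.b.X → =c=> t1
  t1 = a.b.(rec X. c.a.b.X) → =a=> t2
  t2 = b.(rec X. c.a.b.X) → =b=> t0
Bisimilarity quotient blocks:
  B0 = {s0}
  B1 = {s1}
  B2 = {s2}
  B3 = {t0}
  B4 = {t1}
  B5 = {t2}
s0 ∈ B0, t0 ∈ B3 → different blocks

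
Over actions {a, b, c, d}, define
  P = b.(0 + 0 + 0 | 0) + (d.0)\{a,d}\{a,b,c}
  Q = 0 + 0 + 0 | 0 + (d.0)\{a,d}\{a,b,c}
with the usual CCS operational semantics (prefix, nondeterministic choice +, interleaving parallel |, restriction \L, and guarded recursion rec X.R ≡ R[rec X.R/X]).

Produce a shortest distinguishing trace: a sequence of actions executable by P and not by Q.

Reachable graph of P (2 states):
  p0 = b.(0 + 0 + 0 | 0) + (d.0)\{a,d}\{a,b,c} → —b→ p1
  p1 = 0 + 0 + 0 | 0 → stopped
Reachable graph of Q (1 states):
  q0 = 0 + 0 + 0 | 0 + (d.0)\{a,d}\{a,b,c} → stopped
Run σ = ⟨b⟩ on P: start {p0}
  after b @ step 1: {p1}
  ✓ P
Run σ = ⟨b⟩ on Q: start {q0}
  after b @ step 1: ∅ (Q stuck)

b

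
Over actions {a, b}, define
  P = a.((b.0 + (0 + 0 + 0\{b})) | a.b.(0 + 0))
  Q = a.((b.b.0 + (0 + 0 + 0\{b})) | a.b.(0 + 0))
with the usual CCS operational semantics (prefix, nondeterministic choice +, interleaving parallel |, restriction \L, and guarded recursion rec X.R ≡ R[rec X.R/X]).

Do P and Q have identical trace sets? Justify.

traces(P) ≠ traces(Q) — witness ⟨abb⟩

P's transition system — 7 states:
  p0 = a.((b.0 + (0 + 0 + 0\{b})) | a.b.(0 + 0)) → —a→ p1
  p1 = (b.0 + (0 + 0 + 0\{b})) | a.b.(0 + 0) → —a→ p2, —b→ p3
  p2 = (b.0 + (0 + 0 + 0\{b})) | b.(0 + 0) → —b→ p4, —b→ p5
  p3 = 0 | a.b.(0 + 0) → —a→ p5
  p4 = (b.0 + (0 + 0 + 0\{b})) | (0 + 0) → —b→ p6
  p5 = 0 | b.(0 + 0) → —b→ p6
  p6 = 0 | (0 + 0) → stopped
Q's transition system — 10 states:
  q0 = a.((b.b.0 + (0 + 0 + 0\{b})) | a.b.(0 + 0)) → —a→ q1
  q1 = (b.b.0 + (0 + 0 + 0\{b})) | a.b.(0 + 0) → —a→ q2, —b→ q3
  q2 = (b.b.0 + (0 + 0 + 0\{b})) | b.(0 + 0) → —b→ q4, —b→ q5
  q3 = b.0 | a.b.(0 + 0) → —a→ q5, —b→ q6
  q4 = (b.b.0 + (0 + 0 + 0\{b})) | (0 + 0) → —b→ q7
  q5 = b.0 | b.(0 + 0) → —b→ q7, —b→ q8
  q6 = 0 | a.b.(0 + 0) → —a→ q8
  q7 = b.0 | (0 + 0) → —b→ q9
  q8 = 0 | b.(0 + 0) → —b→ q9
  q9 = 0 | (0 + 0) → stopped
Executing abb from Q (initial set {q0}):
  step 1 (a): {q1}
  step 2 (b): {q3}
  step 3 (b): {q6}
  ✓ Q
Executing abb from P (initial set {p0}):
  step 1 (a): {p1}
  step 2 (b): {p3}
  step 3 (b): ∅  — P cannot continue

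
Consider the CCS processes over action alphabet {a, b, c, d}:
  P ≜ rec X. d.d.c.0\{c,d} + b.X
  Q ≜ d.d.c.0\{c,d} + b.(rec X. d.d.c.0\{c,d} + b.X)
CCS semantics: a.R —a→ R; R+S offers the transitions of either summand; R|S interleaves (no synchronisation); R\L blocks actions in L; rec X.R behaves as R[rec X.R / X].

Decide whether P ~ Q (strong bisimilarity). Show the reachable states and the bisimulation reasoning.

P's transition system — 4 states:
  u0 = rec X. d.d.c.0\{c,d} + b.X :: =b=> u0, =d=> u1
  u1 = d.c.0\{c,d} :: =d=> u2
  u2 = c.0\{c,d} :: =c=> u3
  u3 = 0\{c,d} :: (no moves)
Q's transition system — 5 states:
  v0 = d.d.c.0\{c,d} + b.(rec X. d.d.c.0\{c,d} + b.X) :: =b=> v1, =d=> v2
  v1 = rec X. d.d.c.0\{c,d} + b.X :: =b=> v1, =d=> v2
  v2 = d.c.0\{c,d} :: =d=> v3
  v3 = c.0\{c,d} :: =c=> v4
  v4 = 0\{c,d} :: (no moves)
Partition-refinement fixed point:
  B0 = {u0, v0, v1}
  B1 = {u1, v2}
  B2 = {u2, v3}
  B3 = {u3, v4}
u0 ∈ B0, v0 ∈ B0 → same block

YES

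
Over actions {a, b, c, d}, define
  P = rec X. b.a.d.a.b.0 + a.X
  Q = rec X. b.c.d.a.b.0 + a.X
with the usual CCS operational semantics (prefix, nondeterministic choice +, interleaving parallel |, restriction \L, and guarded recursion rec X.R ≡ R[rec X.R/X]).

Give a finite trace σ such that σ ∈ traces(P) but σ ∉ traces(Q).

ba

LTS(P): 6 reachable states
  p0 = rec X. b.a.d.a.b.0 + a.X | —a→ p0, —b→ p1
  p1 = a.d.a.b.0 | —a→ p2
  p2 = d.a.b.0 | —d→ p3
  p3 = a.b.0 | —a→ p4
  p4 = b.0 | —b→ p5
  p5 = 0 | ∅
LTS(Q): 6 reachable states
  q0 = rec X. b.c.d.a.b.0 + a.X | —a→ q0, —b→ q1
  q1 = c.d.a.b.0 | —c→ q2
  q2 = d.a.b.0 | —d→ q3
  q3 = a.b.0 | —a→ q4
  q4 = b.0 | —b→ q5
  q5 = 0 | ∅
Executing ba from P (initial set {p0}):
  after b @ step 1: {p1}
  after a @ step 2: {p2}
  ✓ P
Executing ba from Q (initial set {q0}):
  after b @ step 1: {q1}
  after a @ step 2: ∅ (Q stuck)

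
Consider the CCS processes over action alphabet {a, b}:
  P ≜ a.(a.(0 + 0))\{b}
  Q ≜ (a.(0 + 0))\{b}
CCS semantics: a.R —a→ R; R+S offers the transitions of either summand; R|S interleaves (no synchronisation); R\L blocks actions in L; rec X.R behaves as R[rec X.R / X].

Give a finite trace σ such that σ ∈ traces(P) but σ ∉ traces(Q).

aa

Reachable graph of P (3 states):
  s0 = a.(a.(0 + 0))\{b} has moves -a-> s1
  s1 = (a.(0 + 0))\{b} has moves -a-> s2
  s2 = (0 + 0)\{b} has moves deadlocked
Reachable graph of Q (2 states):
  t0 = (a.(0 + 0))\{b} has moves -a-> t1
  t1 = (0 + 0)\{b} has moves deadlocked
Executing aa from P (initial set {s0}):
  step 1 (a): {s1}
  step 2 (a): {s2}
  — P admits the full trace.
Executing aa from Q (initial set {t0}):
  step 1 (a): {t1}
  step 2 (a): ∅ (Q stuck)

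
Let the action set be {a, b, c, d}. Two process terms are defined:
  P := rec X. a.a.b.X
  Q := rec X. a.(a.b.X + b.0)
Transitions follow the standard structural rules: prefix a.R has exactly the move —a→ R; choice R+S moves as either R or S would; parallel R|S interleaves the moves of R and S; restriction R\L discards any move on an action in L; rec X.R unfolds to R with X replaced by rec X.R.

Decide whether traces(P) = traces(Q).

trace-distinct — witness ⟨ab⟩

P's transition system — 3 states:
  m0 = rec X. a.a.b.X ⊢ ··a··> m1
  m1 = a.b.(rec X. a.a.b.X) ⊢ ··a··> m2
  m2 = b.(rec X. a.a.b.X) ⊢ ··b··> m0
Q's transition system — 4 states:
  n0 = rec X. a.(a.b.X + b.0) ⊢ ··a··> n1
  n1 = a.b.(rec X. a.(a.b.X + b.0)) + b.0 ⊢ ··a··> n2, ··b··> n3
  n2 = b.(rec X. a.(a.b.X + b.0)) ⊢ ··b··> n0
  n3 = 0 ⊢ deadlocked
Run σ = ⟨ab⟩ on Q: start {n0}
  [1] a ⇒ {n1}
  [2] b ⇒ {n3}
  Q completes σ.
Run σ = ⟨ab⟩ on P: start {m0}
  [1] a ⇒ {m1}
  [2] b ⇒ no successor for P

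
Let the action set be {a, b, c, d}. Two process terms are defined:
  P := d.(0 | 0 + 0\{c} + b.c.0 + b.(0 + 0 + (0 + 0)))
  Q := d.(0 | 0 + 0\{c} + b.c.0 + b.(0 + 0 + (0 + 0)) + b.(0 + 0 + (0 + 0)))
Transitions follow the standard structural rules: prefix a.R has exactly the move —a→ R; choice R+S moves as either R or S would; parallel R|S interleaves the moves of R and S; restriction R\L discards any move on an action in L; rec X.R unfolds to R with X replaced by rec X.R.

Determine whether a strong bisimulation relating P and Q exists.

LTS(P): 5 reachable states
  p0 = d.(0 | 0 + 0\{c} + b.c.0 + b.(0 + 0 + (0 + 0))) ⊢ —d→ p1
  p1 = 0 | 0 + 0\{c} + b.c.0 + b.(0 + 0 + (0 + 0)) ⊢ —b→ p2, —b→ p3
  p2 = 0 + 0 + (0 + 0) ⊢ ∅
  p3 = c.0 ⊢ —c→ p4
  p4 = 0 ⊢ ∅
LTS(Q): 5 reachable states
  q0 = d.(0 | 0 + 0\{c} + b.c.0 + b.(0 + 0 + (0 + 0)) + b.(0 + 0 + (0 + 0))) ⊢ —d→ q1
  q1 = 0 | 0 + 0\{c} + b.c.0 + b.(0 + 0 + (0 + 0)) + b.(0 + 0 + (0 + 0)) ⊢ —b→ q2, —b→ q3
  q2 = 0 + 0 + (0 + 0) ⊢ ∅
  q3 = c.0 ⊢ —c→ q4
  q4 = 0 ⊢ ∅
Coarsest stable partition (strong bisimilarity classes):
  B0 = {p0, q0}
  B1 = {p1, q1}
  B2 = {p3, q3}
  B3 = {p2, p4, q2, q4}
p0 ∈ B0, q0 ∈ B0 → same block

P ~ Q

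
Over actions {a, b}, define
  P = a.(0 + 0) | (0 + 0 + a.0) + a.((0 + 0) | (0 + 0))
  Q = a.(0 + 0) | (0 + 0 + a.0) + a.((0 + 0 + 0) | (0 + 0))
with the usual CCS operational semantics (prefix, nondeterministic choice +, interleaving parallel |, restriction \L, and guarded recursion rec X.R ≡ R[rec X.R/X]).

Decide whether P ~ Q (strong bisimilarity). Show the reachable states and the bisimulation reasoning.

P ~ Q

Reachable graph of P (5 states):
  u0 = a.(0 + 0) | (0 + 0 + a.0) + a.((0 + 0) | (0 + 0)) :: =a=> u1, =a=> u2, =a=> u3
  u1 = (0 + 0) | (0 + 0 + a.0) :: =a=> u4
  u2 = (0 + 0) | (0 + 0) :: deadlocked
  u3 = a.(0 + 0) | 0 :: =a=> u4
  u4 = (0 + 0) | 0 :: deadlocked
Reachable graph of Q (5 states):
  v0 = a.(0 + 0) | (0 + 0 + a.0) + a.((0 + 0 + 0) | (0 + 0)) :: =a=> v1, =a=> v2, =a=> v3
  v1 = (0 + 0 + 0) | (0 + 0) :: deadlocked
  v2 = (0 + 0) | (0 + 0 + a.0) :: =a=> v4
  v3 = a.(0 + 0) | 0 :: =a=> v4
  v4 = (0 + 0) | 0 :: deadlocked
Partition-refinement fixed point:
  B0 = {u0, v0}
  B1 = {u1, u3, v2, v3}
  B2 = {u2, u4, v1, v4}
u0 ∈ B0, v0 ∈ B0 → same block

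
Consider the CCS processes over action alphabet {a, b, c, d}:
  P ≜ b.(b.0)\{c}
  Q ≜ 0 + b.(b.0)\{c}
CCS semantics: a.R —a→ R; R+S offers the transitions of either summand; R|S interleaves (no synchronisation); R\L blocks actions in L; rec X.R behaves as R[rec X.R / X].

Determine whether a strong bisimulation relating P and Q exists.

Reachable graph of P (3 states):
  p0 = b.(b.0)\{c} ⊢ -b-> p1
  p1 = (b.0)\{c} ⊢ -b-> p2
  p2 = 0\{c} ⊢ (no moves)
Reachable graph of Q (3 states):
  q0 = 0 + b.(b.0)\{c} ⊢ -b-> q1
  q1 = (b.0)\{c} ⊢ -b-> q2
  q2 = 0\{c} ⊢ (no moves)
Coarsest stable partition (strong bisimilarity classes):
  B0 = {p0, q0}
  B1 = {p1, q1}
  B2 = {p2, q2}
p0 ∈ B0, q0 ∈ B0 → same block

P ~ Q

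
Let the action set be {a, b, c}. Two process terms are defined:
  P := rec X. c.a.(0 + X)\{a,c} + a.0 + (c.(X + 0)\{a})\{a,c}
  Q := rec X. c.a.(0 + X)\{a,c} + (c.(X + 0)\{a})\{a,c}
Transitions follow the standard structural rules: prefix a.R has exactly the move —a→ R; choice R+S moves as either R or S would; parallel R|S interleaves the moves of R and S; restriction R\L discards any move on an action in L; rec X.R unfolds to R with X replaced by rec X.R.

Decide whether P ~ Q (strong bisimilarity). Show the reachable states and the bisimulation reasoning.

Reachable graph of P (4 states):
  u0 = rec X. c.a.(0 + X)\{a,c} + a.0 + (c.(X + 0)\{a})\{a,c} :: ··a··> u1, ··c··> u2
  u1 = 0 :: stopped
  u2 = a.(0 + (rec X. c.a.(0 + X)\{a,c} + a.0 + (c.(X + 0)\{a})\{a,c}))\{a,c} :: ··a··> u3
  u3 = (0 + (rec X. c.a.(0 + X)\{a,c} + a.0 + (c.(X + 0)\{a})\{a,c}))\{a,c} :: stopped
Reachable graph of Q (3 states):
  v0 = rec X. c.a.(0 + X)\{a,c} + (c.(X + 0)\{a})\{a,c} :: ··c··> v1
  v1 = a.(0 + (rec X. c.a.(0 + X)\{a,c} + (c.(X + 0)\{a})\{a,c}))\{a,c} :: ··a··> v2
  v2 = (0 + (rec X. c.a.(0 + X)\{a,c} + (c.(X + 0)\{a})\{a,c}))\{a,c} :: stopped
Partition-refinement fixed point:
  B0 = {u0}
  B1 = {u1, u3, v2}
  B2 = {u2, v1}
  B3 = {v0}
u0 ∈ B0, v0 ∈ B3 → different blocks

P ≁ Q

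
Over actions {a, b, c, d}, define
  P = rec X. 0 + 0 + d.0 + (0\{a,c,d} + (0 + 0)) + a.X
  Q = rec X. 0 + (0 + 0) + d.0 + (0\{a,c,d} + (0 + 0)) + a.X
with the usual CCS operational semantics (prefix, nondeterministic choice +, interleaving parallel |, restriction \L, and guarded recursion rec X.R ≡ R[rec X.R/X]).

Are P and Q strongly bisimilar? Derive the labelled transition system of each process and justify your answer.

P ~ Q

LTS(P): 2 reachable states
  u0 = rec X. 0 + 0 + d.0 + (0\{a,c,d} + (0 + 0)) + a.X → --a--▸ u0, --d--▸ u1
  u1 = 0 → ·
LTS(Q): 2 reachable states
  v0 = rec X. 0 + (0 + 0) + d.0 + (0\{a,c,d} + (0 + 0)) + a.X → --a--▸ v0, --d--▸ v1
  v1 = 0 → ·
Partition-refinement fixed point:
  B0 = {u0, v0}
  B1 = {u1, v1}
u0 ∈ B0, v0 ∈ B0 → same block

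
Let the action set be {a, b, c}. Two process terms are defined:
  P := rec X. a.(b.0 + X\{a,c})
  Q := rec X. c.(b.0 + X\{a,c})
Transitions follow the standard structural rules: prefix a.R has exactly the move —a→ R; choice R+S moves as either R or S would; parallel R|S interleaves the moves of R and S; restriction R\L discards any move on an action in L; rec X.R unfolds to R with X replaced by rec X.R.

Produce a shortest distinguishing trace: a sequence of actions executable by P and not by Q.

a

Reachable graph of P (3 states):
  u0 = rec X. a.(b.0 + X\{a,c}) ⊢ ··a··> u1
  u1 = b.0 + (rec X. a.(b.0 + X\{a,c}))\{a,c} ⊢ ··b··> u2
  u2 = 0 ⊢ ·
Reachable graph of Q (3 states):
  v0 = rec X. c.(b.0 + X\{a,c}) ⊢ ··c··> v1
  v1 = b.0 + (rec X. c.(b.0 + X\{a,c}))\{a,c} ⊢ ··b··> v2
  v2 = 0 ⊢ ·
Executing a from P (initial set {u0}):
  [1] a ⇒ {u1}
  P completes σ.
Executing a from Q (initial set {v0}):
  [1] a ⇒ no successor for Q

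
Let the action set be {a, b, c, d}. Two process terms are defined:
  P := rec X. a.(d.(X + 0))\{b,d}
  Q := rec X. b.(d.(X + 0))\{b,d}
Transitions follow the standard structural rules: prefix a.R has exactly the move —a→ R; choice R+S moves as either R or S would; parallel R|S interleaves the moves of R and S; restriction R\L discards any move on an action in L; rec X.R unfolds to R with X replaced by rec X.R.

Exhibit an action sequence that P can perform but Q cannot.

a

P's transition system — 2 states:
  m0 = rec X. a.(d.(X + 0))\{b,d} → —a→ m1
  m1 = (d.((rec X. a.(d.(X + 0))\{b,d}) + 0))\{b,d} → ∅
Q's transition system — 2 states:
  n0 = rec X. b.(d.(X + 0))\{b,d} → —b→ n1
  n1 = (d.((rec X. b.(d.(X + 0))\{b,d}) + 0))\{b,d} → ∅
Trace ⟨a⟩ through P, begin at {m0}:
  [1] a ⇒ {m1}
  ✓ P
Trace ⟨a⟩ through Q, begin at {n0}:
  [1] a ⇒ ∅ (Q stuck)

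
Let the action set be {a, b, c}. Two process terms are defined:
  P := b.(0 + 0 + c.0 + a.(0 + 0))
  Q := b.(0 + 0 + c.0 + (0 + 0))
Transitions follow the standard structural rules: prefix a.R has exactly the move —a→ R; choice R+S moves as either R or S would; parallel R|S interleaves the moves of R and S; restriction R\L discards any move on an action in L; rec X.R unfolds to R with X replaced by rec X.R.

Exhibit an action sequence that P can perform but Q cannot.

ba

Reachable graph of P (4 states):
  u0 = b.(0 + 0 + c.0 + a.(0 + 0)) has moves ··b··> u1
  u1 = 0 + 0 + c.0 + a.(0 + 0) has moves ··a··> u2, ··c··> u3
  u2 = 0 + 0 has moves stopped
  u3 = 0 has moves stopped
Reachable graph of Q (3 states):
  v0 = b.(0 + 0 + c.0 + (0 + 0)) has moves ··b··> v1
  v1 = 0 + 0 + c.0 + (0 + 0) has moves ··c··> v2
  v2 = 0 has moves stopped
Run σ = ⟨ba⟩ on P: start {u0}
  after b @ step 1: {u1}
  after a @ step 2: {u2}
  ✓ P
Run σ = ⟨ba⟩ on Q: start {v0}
  after b @ step 1: {v1}
  after a @ step 2: no successor for Q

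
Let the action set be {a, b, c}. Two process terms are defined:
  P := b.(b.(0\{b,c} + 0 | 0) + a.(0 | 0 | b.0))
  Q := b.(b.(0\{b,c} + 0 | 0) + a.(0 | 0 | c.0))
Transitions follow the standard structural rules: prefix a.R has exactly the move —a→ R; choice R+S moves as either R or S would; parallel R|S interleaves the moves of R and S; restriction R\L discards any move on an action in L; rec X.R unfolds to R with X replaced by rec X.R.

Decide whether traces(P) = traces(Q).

Reachable graph of P (5 states):
  u0 = b.(b.(0\{b,c} + 0 | 0) + a.(0 | 0 | b.0)) ⊢ ··b··> u1
  u1 = b.(0\{b,c} + 0 | 0) + a.(0 | 0 | b.0) ⊢ ··a··> u2, ··b··> u3
  u2 = 0 | 0 | b.0 ⊢ ··b··> u4
  u3 = 0\{b,c} + 0 | 0 ⊢ deadlocked
  u4 = 0 | 0 | 0 ⊢ deadlocked
Reachable graph of Q (5 states):
  v0 = b.(b.(0\{b,c} + 0 | 0) + a.(0 | 0 | c.0)) ⊢ ··b··> v1
  v1 = b.(0\{b,c} + 0 | 0) + a.(0 | 0 | c.0) ⊢ ··a··> v2, ··b··> v3
  v2 = 0 | 0 | c.0 ⊢ ··c··> v4
  v3 = 0\{b,c} + 0 | 0 ⊢ deadlocked
  v4 = 0 | 0 | 0 ⊢ deadlocked
Executing bab from P (initial set {u0}):
  [1] b ⇒ {u1}
  [2] a ⇒ {u2}
  [3] b ⇒ {u4}
  P completes σ.
Executing bab from Q (initial set {v0}):
  [1] b ⇒ {v1}
  [2] a ⇒ {v2}
  [3] b ⇒ no successor for Q

NO — witness ⟨bab⟩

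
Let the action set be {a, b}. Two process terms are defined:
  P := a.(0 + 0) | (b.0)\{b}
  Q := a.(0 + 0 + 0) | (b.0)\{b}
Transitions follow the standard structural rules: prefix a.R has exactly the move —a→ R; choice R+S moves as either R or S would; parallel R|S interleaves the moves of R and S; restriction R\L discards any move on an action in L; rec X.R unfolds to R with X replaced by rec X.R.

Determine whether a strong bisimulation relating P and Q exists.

LTS(P): 2 reachable states
  u0 = a.(0 + 0) | (b.0)\{b} :: -a-> u1
  u1 = (0 + 0) | (b.0)\{b} :: ·
LTS(Q): 2 reachable states
  v0 = a.(0 + 0 + 0) | (b.0)\{b} :: -a-> v1
  v1 = (0 + 0 + 0) | (b.0)\{b} :: ·
Bisimilarity quotient blocks:
  B0 = {u0, v0}
  B1 = {u1, v1}
u0 ∈ B0, v0 ∈ B0 → same block

YES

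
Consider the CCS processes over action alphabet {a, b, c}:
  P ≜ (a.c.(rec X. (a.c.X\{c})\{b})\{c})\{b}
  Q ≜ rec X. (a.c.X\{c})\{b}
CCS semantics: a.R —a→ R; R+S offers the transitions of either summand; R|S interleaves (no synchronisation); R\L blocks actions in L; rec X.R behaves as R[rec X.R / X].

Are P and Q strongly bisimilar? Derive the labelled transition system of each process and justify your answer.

LTS(P): 4 reachable states
  m0 = (a.c.(rec X. (a.c.X\{c})\{b})\{c})\{b} | --a--▸ m1
  m1 = (c.(rec X. (a.c.X\{c})\{b})\{c})\{b} | --c--▸ m2
  m2 = (rec X. (a.c.X\{c})\{b})\{c}\{b} | --a--▸ m3
  m3 = (c.(rec X. (a.c.X\{c})\{b})\{c})\{b}\{c}\{b} | ·
LTS(Q): 4 reachable states
  n0 = rec X. (a.c.X\{c})\{b} | --a--▸ n1
  n1 = (c.(rec X. (a.c.X\{c})\{b})\{c})\{b} | --c--▸ n2
  n2 = (rec X. (a.c.X\{c})\{b})\{c}\{b} | --a--▸ n3
  n3 = (c.(rec X. (a.c.X\{c})\{b})\{c})\{b}\{c}\{b} | ·
Partition-refinement fixed point:
  B0 = {m0, n0}
  B1 = {m1, n1}
  B2 = {m2, n2}
  B3 = {m3, n3}
m0 ∈ B0, n0 ∈ B0 → same block

bisimilar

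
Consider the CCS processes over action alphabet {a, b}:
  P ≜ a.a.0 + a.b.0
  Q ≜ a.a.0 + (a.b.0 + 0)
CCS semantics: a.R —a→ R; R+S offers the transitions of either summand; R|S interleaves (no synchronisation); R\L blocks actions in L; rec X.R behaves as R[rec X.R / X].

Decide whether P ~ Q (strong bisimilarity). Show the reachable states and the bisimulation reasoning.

P ~ Q

P's transition system — 4 states:
  m0 = a.a.0 + a.b.0 :: —a→ m1, —a→ m2
  m1 = a.0 :: —a→ m3
  m2 = b.0 :: —b→ m3
  m3 = 0 :: (no moves)
Q's transition system — 4 states:
  n0 = a.a.0 + (a.b.0 + 0) :: —a→ n1, —a→ n2
  n1 = a.0 :: —a→ n3
  n2 = b.0 :: —b→ n3
  n3 = 0 :: (no moves)
Partition-refinement fixed point:
  B0 = {m0, n0}
  B1 = {m2, n2}
  B2 = {m3, n3}
  B3 = {m1, n1}
m0 ∈ B0, n0 ∈ B0 → same block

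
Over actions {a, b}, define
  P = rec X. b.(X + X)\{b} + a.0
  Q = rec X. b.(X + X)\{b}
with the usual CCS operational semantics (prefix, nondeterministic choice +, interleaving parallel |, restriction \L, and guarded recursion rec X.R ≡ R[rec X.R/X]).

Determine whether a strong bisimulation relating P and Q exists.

P's transition system — 4 states:
  p0 = rec X. b.(X + X)\{b} + a.0 → —a→ p1, —b→ p2
  p1 = 0 → stopped
  p2 = ((rec X. b.(X + X)\{b} + a.0) + (rec X. b.(X + X)\{b} + a.0))\{b} → —a→ p3
  p3 = 0\{b} → stopped
Q's transition system — 2 states:
  q0 = rec X. b.(X + X)\{b} → —b→ q1
  q1 = ((rec X. b.(X + X)\{b}) + (rec X. b.(X + X)\{b}))\{b} → stopped
Partition-refinement fixed point:
  B0 = {p0}
  B1 = {p1, p3, q1}
  B2 = {p2}
  B3 = {q0}
p0 ∈ B0, q0 ∈ B3 → different blocks

NO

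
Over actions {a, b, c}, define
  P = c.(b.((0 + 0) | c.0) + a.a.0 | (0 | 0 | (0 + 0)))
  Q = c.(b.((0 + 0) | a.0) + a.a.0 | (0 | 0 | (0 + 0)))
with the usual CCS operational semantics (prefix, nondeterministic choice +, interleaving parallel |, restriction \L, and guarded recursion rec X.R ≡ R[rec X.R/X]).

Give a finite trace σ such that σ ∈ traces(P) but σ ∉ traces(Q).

Reachable graph of P (6 states):
  p0 = c.(b.((0 + 0) | c.0) + a.a.0 | (0 | 0 | (0 + 0))) ⊢ —c→ p1
  p1 = b.((0 + 0) | c.0) + a.a.0 | (0 | 0 | (0 + 0)) ⊢ —a→ p2, —b→ p3
  p2 = a.0 | (0 | 0 | (0 + 0)) ⊢ —a→ p4
  p3 = (0 + 0) | c.0 ⊢ —c→ p5
  p4 = 0 | (0 | 0 | (0 + 0)) ⊢ (no moves)
  p5 = (0 + 0) | 0 ⊢ (no moves)
Reachable graph of Q (6 states):
  q0 = c.(b.((0 + 0) | a.0) + a.a.0 | (0 | 0 | (0 + 0))) ⊢ —c→ q1
  q1 = b.((0 + 0) | a.0) + a.a.0 | (0 | 0 | (0 + 0)) ⊢ —a→ q2, —b→ q3
  q2 = a.0 | (0 | 0 | (0 + 0)) ⊢ —a→ q4
  q3 = (0 + 0) | a.0 ⊢ —a→ q5
  q4 = 0 | (0 | 0 | (0 + 0)) ⊢ (no moves)
  q5 = (0 + 0) | 0 ⊢ (no moves)
Executing cbc from P (initial set {p0}):
  step 1 (c): {p1}
  step 2 (b): {p3}
  step 3 (c): {p5}
  ✓ P
Executing cbc from Q (initial set {q0}):
  step 1 (c): {q1}
  step 2 (b): {q3}
  step 3 (c): ∅ (Q stuck)

cbc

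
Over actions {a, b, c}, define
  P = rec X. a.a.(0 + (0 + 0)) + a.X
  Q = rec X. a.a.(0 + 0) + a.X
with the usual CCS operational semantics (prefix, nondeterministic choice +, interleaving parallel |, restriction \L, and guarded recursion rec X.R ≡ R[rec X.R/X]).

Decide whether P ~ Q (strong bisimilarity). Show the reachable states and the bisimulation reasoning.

LTS(P): 3 reachable states
  s0 = rec X. a.a.(0 + (0 + 0)) + a.X → -a-> s0, -a-> s1
  s1 = a.(0 + (0 + 0)) → -a-> s2
  s2 = 0 + (0 + 0) → (no moves)
LTS(Q): 3 reachable states
  t0 = rec X. a.a.(0 + 0) + a.X → -a-> t0, -a-> t1
  t1 = a.(0 + 0) → -a-> t2
  t2 = 0 + 0 → (no moves)
Bisimilarity quotient blocks:
  B0 = {s0, t0}
  B1 = {s1, t1}
  B2 = {s2, t2}
s0 ∈ B0, t0 ∈ B0 → same block

P ~ Q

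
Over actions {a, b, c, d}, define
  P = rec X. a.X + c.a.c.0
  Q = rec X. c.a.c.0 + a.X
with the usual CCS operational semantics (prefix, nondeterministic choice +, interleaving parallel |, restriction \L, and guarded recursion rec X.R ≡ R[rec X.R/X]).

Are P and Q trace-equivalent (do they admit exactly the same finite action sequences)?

P's transition system — 4 states:
  s0 = rec X. a.X + c.a.c.0 :: ··a··> s0, ··c··> s1
  s1 = a.c.0 :: ··a··> s2
  s2 = c.0 :: ··c··> s3
  s3 = 0 :: stopped
Q's transition system — 4 states:
  t0 = rec X. c.a.c.0 + a.X :: ··a··> t0, ··c··> t1
  t1 = a.c.0 :: ··a··> t2
  t2 = c.0 :: ··c··> t3
  t3 = 0 :: stopped
Bisimilarity quotient blocks:
  B0 = {s0, t0}
  B1 = {s1, t1}
  B2 = {s2, t2}
  B3 = {s3, t3}
s0 ∈ B0, t0 ∈ B0 → same block
Bisimilar ⇒ trace-equivalent.

traces(P) = traces(Q)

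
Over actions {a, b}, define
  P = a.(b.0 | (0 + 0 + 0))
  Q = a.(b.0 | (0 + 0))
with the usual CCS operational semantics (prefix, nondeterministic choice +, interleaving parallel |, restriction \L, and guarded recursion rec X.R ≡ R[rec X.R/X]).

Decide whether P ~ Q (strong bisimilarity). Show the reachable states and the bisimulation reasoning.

bisimilar

LTS(P): 3 reachable states
  p0 = a.(b.0 | (0 + 0 + 0)) → -a-> p1
  p1 = b.0 | (0 + 0 + 0) → -b-> p2
  p2 = 0 | (0 + 0 + 0) → deadlocked
LTS(Q): 3 reachable states
  q0 = a.(b.0 | (0 + 0)) → -a-> q1
  q1 = b.0 | (0 + 0) → -b-> q2
  q2 = 0 | (0 + 0) → deadlocked
Partition-refinement fixed point:
  B0 = {p0, q0}
  B1 = {p1, q1}
  B2 = {p2, q2}
p0 ∈ B0, q0 ∈ B0 → same block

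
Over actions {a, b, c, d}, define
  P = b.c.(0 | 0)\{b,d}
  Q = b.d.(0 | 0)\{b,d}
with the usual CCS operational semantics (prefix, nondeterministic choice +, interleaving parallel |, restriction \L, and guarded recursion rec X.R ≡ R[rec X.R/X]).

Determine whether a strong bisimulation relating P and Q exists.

NO

LTS(P): 3 reachable states
  u0 = b.c.(0 | 0)\{b,d} :: =b=> u1
  u1 = c.(0 | 0)\{b,d} :: =c=> u2
  u2 = (0 | 0)\{b,d} :: ·
LTS(Q): 3 reachable states
  v0 = b.d.(0 | 0)\{b,d} :: =b=> v1
  v1 = d.(0 | 0)\{b,d} :: =d=> v2
  v2 = (0 | 0)\{b,d} :: ·
Bisimilarity quotient blocks:
  B0 = {u0}
  B1 = {u1}
  B2 = {u2, v2}
  B3 = {v0}
  B4 = {v1}
u0 ∈ B0, v0 ∈ B3 → different blocks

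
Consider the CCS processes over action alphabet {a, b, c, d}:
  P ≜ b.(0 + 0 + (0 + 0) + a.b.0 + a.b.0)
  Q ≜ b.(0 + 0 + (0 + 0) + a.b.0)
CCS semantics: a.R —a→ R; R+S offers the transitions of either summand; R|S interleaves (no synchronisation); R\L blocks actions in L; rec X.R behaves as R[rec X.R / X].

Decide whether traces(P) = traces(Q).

trace-equivalent

Reachable graph of P (4 states):
  p0 = b.(0 + 0 + (0 + 0) + a.b.0 + a.b.0) → —b→ p1
  p1 = 0 + 0 + (0 + 0) + a.b.0 + a.b.0 → —a→ p2
  p2 = b.0 → —b→ p3
  p3 = 0 → ∅
Reachable graph of Q (4 states):
  q0 = b.(0 + 0 + (0 + 0) + a.b.0) → —b→ q1
  q1 = 0 + 0 + (0 + 0) + a.b.0 → —a→ q2
  q2 = b.0 → —b→ q3
  q3 = 0 → ∅
Partition-refinement fixed point:
  B0 = {p0, q0}
  B1 = {p1, q1}
  B2 = {p2, q2}
  B3 = {p3, q3}
p0 ∈ B0, q0 ∈ B0 → same block
Bisimilar ⇒ trace-equivalent.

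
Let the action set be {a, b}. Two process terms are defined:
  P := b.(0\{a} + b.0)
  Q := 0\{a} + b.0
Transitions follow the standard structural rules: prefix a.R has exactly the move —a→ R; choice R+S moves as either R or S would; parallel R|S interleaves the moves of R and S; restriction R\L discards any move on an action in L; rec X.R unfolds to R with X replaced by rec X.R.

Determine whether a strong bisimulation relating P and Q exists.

P's transition system — 3 states:
  u0 = b.(0\{a} + b.0) :: —b→ u1
  u1 = 0\{a} + b.0 :: —b→ u2
  u2 = 0 :: ∅
Q's transition system — 2 states:
  v0 = 0\{a} + b.0 :: —b→ v1
  v1 = 0 :: ∅
Coarsest stable partition (strong bisimilarity classes):
  B0 = {u0}
  B1 = {u1, v0}
  B2 = {u2, v1}
u0 ∈ B0, v0 ∈ B1 → different blocks

NO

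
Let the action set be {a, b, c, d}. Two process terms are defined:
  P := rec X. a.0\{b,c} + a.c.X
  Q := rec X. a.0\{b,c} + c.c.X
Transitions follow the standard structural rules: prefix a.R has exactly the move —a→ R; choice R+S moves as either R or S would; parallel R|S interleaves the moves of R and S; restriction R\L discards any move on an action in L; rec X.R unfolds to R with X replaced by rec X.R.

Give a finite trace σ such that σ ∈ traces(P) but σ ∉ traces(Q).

P's transition system — 3 states:
  p0 = rec X. a.0\{b,c} + a.c.X | -a-> p1, -a-> p2
  p1 = 0\{b,c} | ·
  p2 = c.(rec X. a.0\{b,c} + a.c.X) | -c-> p0
Q's transition system — 3 states:
  q0 = rec X. a.0\{b,c} + c.c.X | -a-> q1, -c-> q2
  q1 = 0\{b,c} | ·
  q2 = c.(rec X. a.0\{b,c} + c.c.X) | -c-> q0
Executing ac from P (initial set {p0}):
  step 1 (a): {p1, p2}
  step 2 (c): {p0}
  P completes σ.
Executing ac from Q (initial set {q0}):
  step 1 (a): {q1}
  step 2 (c): ∅  — Q cannot continue

ac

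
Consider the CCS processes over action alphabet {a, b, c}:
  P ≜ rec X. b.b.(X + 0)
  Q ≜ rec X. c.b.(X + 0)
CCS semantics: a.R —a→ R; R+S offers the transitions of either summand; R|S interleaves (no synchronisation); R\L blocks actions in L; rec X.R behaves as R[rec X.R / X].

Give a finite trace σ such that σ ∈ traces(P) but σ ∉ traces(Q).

b

LTS(P): 3 reachable states
  p0 = rec X. b.b.(X + 0) has moves =b=> p1
  p1 = b.((rec X. b.b.(X + 0)) + 0) has moves =b=> p2
  p2 = (rec X. b.b.(X + 0)) + 0 has moves =b=> p1
LTS(Q): 3 reachable states
  q0 = rec X. c.b.(X + 0) has moves =c=> q1
  q1 = b.((rec X. c.b.(X + 0)) + 0) has moves =b=> q2
  q2 = (rec X. c.b.(X + 0)) + 0 has moves =c=> q1
Run σ = ⟨b⟩ on P: start {p0}
  [1] b ⇒ {p1}
  ✓ P
Run σ = ⟨b⟩ on Q: start {q0}
  [1] b ⇒ no successor for Q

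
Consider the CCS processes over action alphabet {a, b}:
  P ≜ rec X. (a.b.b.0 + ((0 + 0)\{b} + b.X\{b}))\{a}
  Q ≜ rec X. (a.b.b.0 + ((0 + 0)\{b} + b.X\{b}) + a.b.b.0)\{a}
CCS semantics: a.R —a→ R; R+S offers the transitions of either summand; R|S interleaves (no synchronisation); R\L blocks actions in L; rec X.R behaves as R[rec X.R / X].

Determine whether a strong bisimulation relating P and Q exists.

bisimilar

LTS(P): 2 reachable states
  s0 = rec X. (a.b.b.0 + ((0 + 0)\{b} + b.X\{b}))\{a} has moves ··b··> s1
  s1 = (rec X. (a.b.b.0 + ((0 + 0)\{b} + b.X\{b}))\{a})\{b}\{a} has moves stopped
LTS(Q): 2 reachable states
  t0 = rec X. (a.b.b.0 + ((0 + 0)\{b} + b.X\{b}) + a.b.b.0)\{a} has moves ··b··> t1
  t1 = (rec X. (a.b.b.0 + ((0 + 0)\{b} + b.X\{b}) + a.b.b.0)\{a})\{b}\{a} has moves stopped
Coarsest stable partition (strong bisimilarity classes):
  B0 = {s0, t0}
  B1 = {s1, t1}
s0 ∈ B0, t0 ∈ B0 → same block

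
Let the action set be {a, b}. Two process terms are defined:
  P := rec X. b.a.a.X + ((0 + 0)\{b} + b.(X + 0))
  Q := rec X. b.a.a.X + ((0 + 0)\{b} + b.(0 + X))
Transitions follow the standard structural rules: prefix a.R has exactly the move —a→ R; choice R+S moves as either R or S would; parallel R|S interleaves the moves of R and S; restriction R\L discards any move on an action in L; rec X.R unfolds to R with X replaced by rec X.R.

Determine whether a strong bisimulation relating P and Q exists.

bisimilar

LTS(P): 4 reachable states
  s0 = rec X. b.a.a.X + ((0 + 0)\{b} + b.(X + 0)) has moves =b=> s1, =b=> s2
  s1 = (rec X. b.a.a.X + ((0 + 0)\{b} + b.(X + 0))) + 0 has moves =b=> s1, =b=> s2
  s2 = a.a.(rec X. b.a.a.X + ((0 + 0)\{b} + b.(X + 0))) has moves =a=> s3
  s3 = a.(rec X. b.a.a.X + ((0 + 0)\{b} + b.(X + 0))) has moves =a=> s0
LTS(Q): 4 reachable states
  t0 = rec X. b.a.a.X + ((0 + 0)\{b} + b.(0 + X)) has moves =b=> t1, =b=> t2
  t1 = 0 + (rec X. b.a.a.X + ((0 + 0)\{b} + b.(0 + X))) has moves =b=> t1, =b=> t2
  t2 = a.a.(rec X. b.a.a.X + ((0 + 0)\{b} + b.(0 + X))) has moves =a=> t3
  t3 = a.(rec X. b.a.a.X + ((0 + 0)\{b} + b.(0 + X))) has moves =a=> t0
Bisimilarity quotient blocks:
  B0 = {s0, s1, t0, t1}
  B1 = {s2, t2}
  B2 = {s3, t3}
s0 ∈ B0, t0 ∈ B0 → same block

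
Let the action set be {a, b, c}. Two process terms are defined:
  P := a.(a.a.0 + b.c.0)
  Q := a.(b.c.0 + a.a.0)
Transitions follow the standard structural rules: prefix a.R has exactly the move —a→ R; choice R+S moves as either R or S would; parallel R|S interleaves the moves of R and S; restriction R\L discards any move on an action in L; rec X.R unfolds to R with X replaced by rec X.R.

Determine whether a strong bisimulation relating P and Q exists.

P ~ Q

Reachable graph of P (5 states):
  s0 = a.(a.a.0 + b.c.0) :: —a→ s1
  s1 = a.a.0 + b.c.0 :: —a→ s2, —b→ s3
  s2 = a.0 :: —a→ s4
  s3 = c.0 :: —c→ s4
  s4 = 0 :: stopped
Reachable graph of Q (5 states):
  t0 = a.(b.c.0 + a.a.0) :: —a→ t1
  t1 = b.c.0 + a.a.0 :: —a→ t2, —b→ t3
  t2 = a.0 :: —a→ t4
  t3 = c.0 :: —c→ t4
  t4 = 0 :: stopped
Partition-refinement fixed point:
  B0 = {s0, t0}
  B1 = {s1, t1}
  B2 = {s3, t3}
  B3 = {s4, t4}
  B4 = {s2, t2}
s0 ∈ B0, t0 ∈ B0 → same block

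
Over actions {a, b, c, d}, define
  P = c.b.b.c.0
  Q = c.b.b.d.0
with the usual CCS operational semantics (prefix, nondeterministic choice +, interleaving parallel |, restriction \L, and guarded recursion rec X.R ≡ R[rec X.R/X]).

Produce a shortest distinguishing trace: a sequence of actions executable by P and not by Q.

cbbc

Reachable graph of P (5 states):
  p0 = c.b.b.c.0 ⊢ ··c··> p1
  p1 = b.b.c.0 ⊢ ··b··> p2
  p2 = b.c.0 ⊢ ··b··> p3
  p3 = c.0 ⊢ ··c··> p4
  p4 = 0 ⊢ deadlocked
Reachable graph of Q (5 states):
  q0 = c.b.b.d.0 ⊢ ··c··> q1
  q1 = b.b.d.0 ⊢ ··b··> q2
  q2 = b.d.0 ⊢ ··b··> q3
  q3 = d.0 ⊢ ··d··> q4
  q4 = 0 ⊢ deadlocked
Run σ = ⟨cbbc⟩ on P: start {p0}
  after c @ step 1: {p1}
  after b @ step 2: {p2}
  after b @ step 3: {p3}
  after c @ step 4: {p4}
  — P admits the full trace.
Run σ = ⟨cbbc⟩ on Q: start {q0}
  after c @ step 1: {q1}
  after b @ step 2: {q2}
  after b @ step 3: {q3}
  after c @ step 4: ∅  — Q cannot continue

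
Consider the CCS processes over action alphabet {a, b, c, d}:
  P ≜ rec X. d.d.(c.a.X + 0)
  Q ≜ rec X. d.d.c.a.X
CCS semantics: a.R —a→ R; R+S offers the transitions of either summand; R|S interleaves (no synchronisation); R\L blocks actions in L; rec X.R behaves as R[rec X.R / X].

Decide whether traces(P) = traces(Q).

LTS(P): 4 reachable states
  m0 = rec X. d.d.(c.a.X + 0) :: -d-> m1
  m1 = d.(c.a.(rec X. d.d.(c.a.X + 0)) + 0) :: -d-> m2
  m2 = c.a.(rec X. d.d.(c.a.X + 0)) + 0 :: -c-> m3
  m3 = a.(rec X. d.d.(c.a.X + 0)) :: -a-> m0
LTS(Q): 4 reachable states
  n0 = rec X. d.d.c.a.X :: -d-> n1
  n1 = d.c.a.(rec X. d.d.c.a.X) :: -d-> n2
  n2 = c.a.(rec X. d.d.c.a.X) :: -c-> n3
  n3 = a.(rec X. d.d.c.a.X) :: -a-> n0
Coarsest stable partition (strong bisimilarity classes):
  B0 = {m0, n0}
  B1 = {m1, n1}
  B2 = {m2, n2}
  B3 = {m3, n3}
m0 ∈ B0, n0 ∈ B0 → same block
Bisimilar ⇒ trace-equivalent.

YES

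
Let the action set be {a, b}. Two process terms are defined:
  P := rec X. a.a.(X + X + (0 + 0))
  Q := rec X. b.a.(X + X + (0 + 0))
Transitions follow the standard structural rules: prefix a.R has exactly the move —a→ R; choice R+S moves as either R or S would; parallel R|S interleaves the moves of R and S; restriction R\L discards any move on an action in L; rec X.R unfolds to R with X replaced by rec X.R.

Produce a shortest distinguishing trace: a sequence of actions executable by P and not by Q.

a

Reachable graph of P (3 states):
  m0 = rec X. a.a.(X + X + (0 + 0)) has moves ··a··> m1
  m1 = a.((rec X. a.a.(X + X + (0 + 0))) + (rec X. a.a.(X + X + (0 + 0))) + (0 + 0)) has moves ··a··> m2
  m2 = (rec X. a.a.(X + X + (0 + 0))) + (rec X. a.a.(X + X + (0 + 0))) + (0 + 0) has moves ··a··> m1
Reachable graph of Q (3 states):
  n0 = rec X. b.a.(X + X + (0 + 0)) has moves ··b··> n1
  n1 = a.((rec X. b.a.(X + X + (0 + 0))) + (rec X. b.a.(X + X + (0 + 0))) + (0 + 0)) has moves ··a··> n2
  n2 = (rec X. b.a.(X + X + (0 + 0))) + (rec X. b.a.(X + X + (0 + 0))) + (0 + 0) has moves ··b··> n1
Trace ⟨a⟩ through P, begin at {m0}:
  [1] a ⇒ {m1}
  ✓ P
Trace ⟨a⟩ through Q, begin at {n0}:
  [1] a ⇒ ∅ (Q stuck)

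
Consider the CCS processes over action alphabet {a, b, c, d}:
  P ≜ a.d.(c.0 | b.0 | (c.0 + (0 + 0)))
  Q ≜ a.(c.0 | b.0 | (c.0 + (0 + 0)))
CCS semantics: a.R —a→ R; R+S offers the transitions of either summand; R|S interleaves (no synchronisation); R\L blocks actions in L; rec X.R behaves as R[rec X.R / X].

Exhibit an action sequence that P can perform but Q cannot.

P's transition system — 10 states:
  m0 = a.d.(c.0 | b.0 | (c.0 + (0 + 0))) has moves —a→ m1
  m1 = d.(c.0 | b.0 | (c.0 + (0 + 0))) has moves —d→ m2
  m2 = c.0 | b.0 | (c.0 + (0 + 0)) has moves —b→ m3, —c→ m4, —c→ m5
  m3 = c.0 | 0 | (c.0 + (0 + 0)) has moves —c→ m6, —c→ m7
  m4 = 0 | b.0 | (c.0 + (0 + 0)) has moves —b→ m6, —c→ m8
  m5 = c.0 | b.0 | 0 has moves —b→ m7, —c→ m8
  m6 = 0 | 0 | (c.0 + (0 + 0)) has moves —c→ m9
  m7 = c.0 | 0 | 0 has moves —c→ m9
  m8 = 0 | b.0 | 0 has moves —b→ m9
  m9 = 0 | 0 | 0 has moves ∅
Q's transition system — 9 states:
  n0 = a.(c.0 | b.0 | (c.0 + (0 + 0))) has moves —a→ n1
  n1 = c.0 | b.0 | (c.0 + (0 + 0)) has moves —b→ n2, —c→ n3, —c→ n4
  n2 = c.0 | 0 | (c.0 + (0 + 0)) has moves —c→ n5, —c→ n6
  n3 = 0 | b.0 | (c.0 + (0 + 0)) has moves —b→ n5, —c→ n7
  n4 = c.0 | b.0 | 0 has moves —b→ n6, —c→ n7
  n5 = 0 | 0 | (c.0 + (0 + 0)) has moves —c→ n8
  n6 = c.0 | 0 | 0 has moves —c→ n8
  n7 = 0 | b.0 | 0 has moves —b→ n8
  n8 = 0 | 0 | 0 has moves ∅
Executing ad from P (initial set {m0}):
  after a @ step 1: {m1}
  after d @ step 2: {m2}
  — P admits the full trace.
Executing ad from Q (initial set {n0}):
  after a @ step 1: {n1}
  after d @ step 2: no successor for Q

ad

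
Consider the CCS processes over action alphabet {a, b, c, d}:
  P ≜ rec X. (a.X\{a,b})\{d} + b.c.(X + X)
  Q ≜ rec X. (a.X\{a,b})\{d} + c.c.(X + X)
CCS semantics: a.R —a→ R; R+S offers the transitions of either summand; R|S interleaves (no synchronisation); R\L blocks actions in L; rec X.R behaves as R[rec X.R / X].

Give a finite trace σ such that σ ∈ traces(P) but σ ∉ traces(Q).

b

P's transition system — 4 states:
  m0 = rec X. (a.X\{a,b})\{d} + b.c.(X + X) | ··a··> m1, ··b··> m2
  m1 = (rec X. (a.X\{a,b})\{d} + b.c.(X + X))\{a,b}\{d} | ∅
  m2 = c.((rec X. (a.X\{a,b})\{d} + b.c.(X + X)) + (rec X. (a.X\{a,b})\{d} + b.c.(X + X))) | ··c··> m3
  m3 = (rec X. (a.X\{a,b})\{d} + b.c.(X + X)) + (rec X. (a.X\{a,b})\{d} + b.c.(X + X)) | ··a··> m1, ··b··> m2
Q's transition system — 6 states:
  n0 = rec X. (a.X\{a,b})\{d} + c.c.(X + X) | ··a··> n1, ··c··> n2
  n1 = (rec X. (a.X\{a,b})\{d} + c.c.(X + X))\{a,b}\{d} | ··c··> n3
  n2 = c.((rec X. (a.X\{a,b})\{d} + c.c.(X + X)) + (rec X. (a.X\{a,b})\{d} + c.c.(X + X))) | ··c··> n4
  n3 = (c.((rec X. (a.X\{a,b})\{d} + c.c.(X + X)) + (rec X. (a.X\{a,b})\{d} + c.c.(X + X))))\{a,b}\{d} | ··c··> n5
  n4 = (rec X. (a.X\{a,b})\{d} + c.c.(X + X)) + (rec X. (a.X\{a,b})\{d} + c.c.(X + X)) | ··a··> n1, ··c··> n2
  n5 = ((rec X. (a.X\{a,b})\{d} + c.c.(X + X)) + (rec X. (a.X\{a,b})\{d} + c.c.(X + X)))\{a,b}\{d} | ··c··> n3
Trace ⟨b⟩ through P, begin at {m0}:
  step 1 (b): {m2}
  — P admits the full trace.
Trace ⟨b⟩ through Q, begin at {n0}:
  step 1 (b): no successor for Q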